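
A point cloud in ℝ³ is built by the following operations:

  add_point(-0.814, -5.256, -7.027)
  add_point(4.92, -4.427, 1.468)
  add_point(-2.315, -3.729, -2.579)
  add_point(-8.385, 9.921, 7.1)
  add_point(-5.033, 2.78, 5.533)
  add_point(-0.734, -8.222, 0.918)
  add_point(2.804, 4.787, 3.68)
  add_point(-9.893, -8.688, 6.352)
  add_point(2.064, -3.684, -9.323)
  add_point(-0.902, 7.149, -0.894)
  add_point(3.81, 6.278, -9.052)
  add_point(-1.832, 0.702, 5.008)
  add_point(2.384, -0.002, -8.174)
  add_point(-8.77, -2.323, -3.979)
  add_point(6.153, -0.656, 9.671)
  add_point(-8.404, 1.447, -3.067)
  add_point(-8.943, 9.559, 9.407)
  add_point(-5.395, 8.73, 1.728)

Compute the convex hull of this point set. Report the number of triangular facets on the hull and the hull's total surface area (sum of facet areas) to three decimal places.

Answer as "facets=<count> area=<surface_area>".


facets=22 area=1035.264

13 of the 18 inputs are extreme points: [0, 1, 3, 5, 6, 7, 8, 10, 13, 14, 15, 16, 17].

Area of each hull facet:
  f1: (p16, p14, p7) → 145.5321
  f2: (p5, p14, p7) → 71.1301
  f3: (p13, p16, p7) → 104.4381
  f4: (p13, p10, p8) → 61.4667
  f5: (p6, p10, p14) → 39.1225
  f6: (p6, p10, p3) → 78.6903
  f7: (p6, p16, p14) → 58.9313
  f8: (p6, p16, p3) → 14.0570
  f9: (p0, p5, p7) → 39.5373
  f10: (p0, p5, p8) → 12.6349
  f11: (p0, p13, p7) → 53.8142
  f12: (p0, p13, p8) → 12.8628
  f13: (p1, p5, p14) → 28.3278
  f14: (p1, p5, p8) → 36.9803
  f15: (p1, p10, p14) → 64.3610
  f16: (p1, p10, p8) → 56.5928
  f17: (p15, p16, p3) → 12.1923
  f18: (p15, p13, p16) → 20.1310
  f19: (p15, p13, p10) → 26.7658
  f20: (p17, p10, p3) → 8.7995
  f21: (p17, p15, p3) → 25.9322
  f22: (p17, p15, p10) → 62.9639
Σ area = 1035.264

Euler characteristic 13−33+22 = 2 ✓


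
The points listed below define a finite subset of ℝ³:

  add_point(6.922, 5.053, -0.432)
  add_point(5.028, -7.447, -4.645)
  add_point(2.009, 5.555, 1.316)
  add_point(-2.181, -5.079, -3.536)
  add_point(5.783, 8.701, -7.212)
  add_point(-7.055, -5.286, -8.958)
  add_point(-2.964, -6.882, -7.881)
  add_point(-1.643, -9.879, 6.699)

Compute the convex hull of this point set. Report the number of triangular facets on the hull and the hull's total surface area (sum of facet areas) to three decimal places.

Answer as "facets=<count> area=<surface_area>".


facets=10 area=614.988

7 of the 8 inputs are extreme points: [0, 1, 2, 4, 5, 6, 7].

Facet areas (half cross-product norm):
  f1: (p1, p7, p0) → 89.1399
  f2: (p1, p4, p0) → 51.3218
  f3: (p2, p7, p5) → 127.0504
  f4: (p2, p4, p5) → 85.4327
  f5: (p2, p7, p0) → 42.7628
  f6: (p2, p4, p0) → 20.2662
  f7: (p6, p4, p5) → 40.0069
  f8: (p6, p1, p4) → 70.4869
  f9: (p6, p7, p5) → 31.2041
  f10: (p6, p1, p7) → 57.3158
Σ area = 614.988

Euler: V−E+F = 7−15+10 = 2.


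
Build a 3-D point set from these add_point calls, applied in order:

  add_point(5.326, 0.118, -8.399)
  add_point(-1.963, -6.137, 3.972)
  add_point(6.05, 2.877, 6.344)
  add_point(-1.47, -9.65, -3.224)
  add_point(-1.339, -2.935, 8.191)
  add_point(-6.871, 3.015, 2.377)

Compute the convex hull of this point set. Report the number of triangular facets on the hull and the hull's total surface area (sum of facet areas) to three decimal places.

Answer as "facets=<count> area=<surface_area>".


Hull vertices (6/6): indices [0, 1, 2, 3, 4, 5].

Facet areas (half cross-product norm):
  f1: (p0, p2, p5) → 95.7190
  f2: (p0, p3, p5) → 91.9730
  f3: (p0, p3, p2) → 94.8615
  f4: (p4, p2, p5) → 47.8055
  f5: (p1, p3, p2) → 43.9297
  f6: (p1, p4, p2) → 24.3548
  f7: (p1, p3, p5) → 40.5347
  f8: (p1, p4, p5) → 26.2632
Σ area = 465.441

Check V−E+F: 6 − 12 + 8 = 2.

facets=8 area=465.441


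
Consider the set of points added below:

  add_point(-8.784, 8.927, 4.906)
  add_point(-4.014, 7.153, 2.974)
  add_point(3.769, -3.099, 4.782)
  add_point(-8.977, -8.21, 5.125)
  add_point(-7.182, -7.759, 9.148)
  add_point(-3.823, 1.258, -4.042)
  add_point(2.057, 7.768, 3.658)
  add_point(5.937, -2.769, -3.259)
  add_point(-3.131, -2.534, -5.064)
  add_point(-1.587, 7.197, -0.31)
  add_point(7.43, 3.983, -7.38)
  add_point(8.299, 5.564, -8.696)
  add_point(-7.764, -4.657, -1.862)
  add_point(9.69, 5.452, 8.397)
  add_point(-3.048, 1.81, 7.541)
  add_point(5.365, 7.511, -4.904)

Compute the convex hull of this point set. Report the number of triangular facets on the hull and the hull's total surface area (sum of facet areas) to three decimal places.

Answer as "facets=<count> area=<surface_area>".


facets=22 area=969.867

Points on the hull: [0, 2, 3, 4, 5, 6, 7, 8, 11, 12, 13, 14, 15] (13 of 16).

Per-facet area ½‖(b−a)×(c−a)‖:
  f1: (p7, p11, p13) → 75.0889
  f2: (p4, p0, p3) → 37.7786
  f3: (p4, p7, p3) → 39.6877
  f4: (p12, p0, p3) → 60.3247
  f5: (p12, p7, p3) → 52.5884
  f6: (p15, p11, p13) → 32.4564
  f7: (p15, p11, p0) → 18.4006
  f8: (p14, p0, p13) → 58.1161
  f9: (p14, p4, p13) → 55.1977
  f10: (p14, p4, p0) → 43.8815
  f11: (p2, p7, p13) → 45.3948
  f12: (p2, p4, p13) → 53.8059
  f13: (p2, p4, p7) → 43.3501
  f14: (p5, p11, p0) → 80.4189
  f15: (p5, p12, p0) → 47.4253
  f16: (p6, p0, p13) → 31.7950
  f17: (p6, p15, p13) → 41.9565
  f18: (p6, p15, p0) → 44.6084
  f19: (p8, p5, p11) → 27.2303
  f20: (p8, p5, p12) → 11.9749
  f21: (p8, p7, p11) → 47.0447
  f22: (p8, p12, p7) → 21.3415
Σ area = 969.867

Check V−E+F: 13 − 33 + 22 = 2.


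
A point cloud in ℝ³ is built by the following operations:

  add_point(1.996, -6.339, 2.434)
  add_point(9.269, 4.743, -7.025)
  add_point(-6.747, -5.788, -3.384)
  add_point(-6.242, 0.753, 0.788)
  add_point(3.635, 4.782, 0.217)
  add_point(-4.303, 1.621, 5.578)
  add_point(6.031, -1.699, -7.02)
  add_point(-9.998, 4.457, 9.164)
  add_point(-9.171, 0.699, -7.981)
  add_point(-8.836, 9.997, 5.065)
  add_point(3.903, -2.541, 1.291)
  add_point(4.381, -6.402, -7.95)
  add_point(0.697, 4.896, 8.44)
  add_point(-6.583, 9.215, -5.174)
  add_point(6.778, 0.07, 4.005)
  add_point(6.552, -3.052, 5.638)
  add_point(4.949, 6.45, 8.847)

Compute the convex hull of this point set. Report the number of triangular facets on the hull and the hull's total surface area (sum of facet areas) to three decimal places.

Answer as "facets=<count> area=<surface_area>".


Hull vertices (11/17): indices [0, 1, 2, 7, 8, 9, 11, 13, 14, 15, 16].

Facet areas (half cross-product norm):
  f1: (p8, p11, p1) → 93.1437
  f2: (p15, p11, p1) → 80.9543
  f3: (p13, p8, p1) → 77.3337
  f4: (p2, p8, p7) → 68.1591
  f5: (p2, p8, p11) → 49.8061
  f6: (p16, p15, p7) → 76.5340
  f7: (p16, p13, p1) → 126.4947
  f8: (p0, p15, p11) → 32.5458
  f9: (p0, p2, p11) → 52.4215
  f10: (p0, p15, p7) → 56.5263
  f11: (p0, p2, p7) → 84.6667
  f12: (p14, p15, p1) → 13.8396
  f13: (p14, p16, p1) → 48.2487
  f14: (p14, p16, p15) → 13.2927
  f15: (p9, p16, p7) → 50.5682
  f16: (p9, p16, p13) → 77.3791
  f17: (p9, p8, p7) → 55.9883
  f18: (p9, p13, p8) → 46.7767
Σ area = 1104.679

Euler: V−E+F = 11−27+18 = 2.

facets=18 area=1104.679


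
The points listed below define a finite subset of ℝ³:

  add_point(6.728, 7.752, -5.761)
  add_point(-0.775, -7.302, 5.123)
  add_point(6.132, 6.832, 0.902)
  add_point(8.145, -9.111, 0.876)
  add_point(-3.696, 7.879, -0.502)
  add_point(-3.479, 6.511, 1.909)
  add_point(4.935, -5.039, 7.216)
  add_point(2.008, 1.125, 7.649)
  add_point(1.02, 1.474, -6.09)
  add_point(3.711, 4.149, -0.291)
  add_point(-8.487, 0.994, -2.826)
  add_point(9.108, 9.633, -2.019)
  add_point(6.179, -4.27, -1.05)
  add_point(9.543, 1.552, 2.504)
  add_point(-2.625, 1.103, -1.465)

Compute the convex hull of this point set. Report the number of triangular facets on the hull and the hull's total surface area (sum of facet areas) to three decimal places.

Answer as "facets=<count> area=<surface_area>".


Extreme-point indices: [0, 1, 3, 4, 5, 6, 7, 8, 10, 11, 13] — 11 of 15 on the boundary.

Facet areas (half cross-product norm):
  f1: (p1, p3, p10) → 64.8312
  f2: (p1, p7, p10) → 62.2460
  f3: (p8, p3, p10) → 70.3696
  f4: (p8, p0, p10) → 32.1814
  f5: (p8, p0, p3) → 60.5926
  f6: (p11, p3, p13) → 31.8337
  f7: (p11, p0, p3) → 43.7466
  f8: (p11, p7, p13) → 40.6851
  f9: (p6, p1, p3) → 26.4917
  f10: (p6, p1, p7) → 22.1641
  f11: (p6, p3, p13) → 37.1148
  f12: (p6, p7, p13) → 29.2897
  f13: (p4, p0, p10) → 47.3570
  f14: (p4, p11, p0) → 28.0165
  f15: (p5, p11, p7) → 63.2879
  f16: (p5, p4, p11) → 18.0162
  f17: (p5, p7, p10) → 40.4755
  f18: (p5, p4, p10) → 12.0209
Σ area = 730.721

Check V−E+F: 11 − 27 + 18 = 2.

facets=18 area=730.721


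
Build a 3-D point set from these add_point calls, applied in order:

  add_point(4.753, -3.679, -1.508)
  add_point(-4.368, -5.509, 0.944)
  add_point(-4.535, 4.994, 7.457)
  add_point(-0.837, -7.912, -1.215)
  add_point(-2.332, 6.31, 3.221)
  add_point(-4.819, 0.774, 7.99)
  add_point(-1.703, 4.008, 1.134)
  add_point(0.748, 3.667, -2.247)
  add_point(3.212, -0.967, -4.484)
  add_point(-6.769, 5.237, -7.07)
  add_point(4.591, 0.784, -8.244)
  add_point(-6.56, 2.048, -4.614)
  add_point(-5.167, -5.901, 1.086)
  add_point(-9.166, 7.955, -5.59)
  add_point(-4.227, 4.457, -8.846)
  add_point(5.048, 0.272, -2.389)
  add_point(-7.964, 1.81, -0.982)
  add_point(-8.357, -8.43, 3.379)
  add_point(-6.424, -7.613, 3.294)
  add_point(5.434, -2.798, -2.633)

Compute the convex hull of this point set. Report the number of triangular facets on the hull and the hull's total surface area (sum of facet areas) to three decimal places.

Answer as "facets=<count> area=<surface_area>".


Extreme-point indices: [0, 2, 3, 4, 5, 9, 10, 13, 14, 15, 17, 18, 19] — 13 of 20 on the boundary.

Triangle areas on the boundary:
  f1: (p9, p17, p13) → 32.6128
  f2: (p9, p14, p13) → 3.1277
  f3: (p9, p14, p17) → 26.9697
  f4: (p3, p14, p17) → 65.3831
  f5: (p3, p0, p19) → 3.9222
  f6: (p18, p5, p17) → 9.0502
  f7: (p18, p0, p5) → 60.6595
  f8: (p18, p3, p17) → 5.1990
  f9: (p18, p3, p0) → 19.7755
  f10: (p2, p0, p5) → 29.7642
  f11: (p2, p4, p13) → 25.0961
  f12: (p2, p17, p13) → 101.7474
  f13: (p2, p5, p17) → 13.7433
  f14: (p10, p3, p19) → 25.4861
  f15: (p10, p3, p14) → 59.1951
  f16: (p10, p14, p13) → 18.4604
  f17: (p10, p4, p13) → 78.5448
  f18: (p15, p0, p19) → 2.2045
  f19: (p15, p2, p0) → 29.2659
  f20: (p15, p2, p4) → 22.2109
  f21: (p15, p10, p19) → 9.1471
  f22: (p15, p10, p4) → 29.8220
Σ area = 671.388

Check V−E+F: 13 − 33 + 22 = 2.

facets=22 area=671.388


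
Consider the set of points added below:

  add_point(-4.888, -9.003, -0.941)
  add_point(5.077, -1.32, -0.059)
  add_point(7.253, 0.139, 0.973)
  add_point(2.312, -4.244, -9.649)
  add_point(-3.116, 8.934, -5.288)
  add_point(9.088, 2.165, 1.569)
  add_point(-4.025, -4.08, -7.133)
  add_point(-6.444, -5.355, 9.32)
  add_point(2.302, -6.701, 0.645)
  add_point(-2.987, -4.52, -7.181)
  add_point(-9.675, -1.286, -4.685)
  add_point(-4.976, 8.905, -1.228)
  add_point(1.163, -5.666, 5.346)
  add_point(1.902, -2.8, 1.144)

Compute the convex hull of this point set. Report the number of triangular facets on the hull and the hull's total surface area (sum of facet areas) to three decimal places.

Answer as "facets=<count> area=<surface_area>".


Points on the hull: [0, 3, 4, 5, 6, 7, 8, 9, 10, 11, 12] (11 of 14).

Area of each hull facet:
  f1: (p3, p4, p10) → 76.7099
  f2: (p3, p4, p5) → 97.4006
  f3: (p11, p4, p10) → 26.1010
  f4: (p11, p7, p10) → 87.0029
  f5: (p11, p4, p5) → 34.6176
  f6: (p11, p7, p5) → 130.8662
  f7: (p8, p3, p5) → 58.9602
  f8: (p6, p3, p10) → 9.0437
  f9: (p6, p9, p3) → 1.8294
  f10: (p12, p7, p5) → 34.9963
  f11: (p12, p8, p5) → 27.5564
  f12: (p0, p6, p9) → 4.4633
  f13: (p0, p12, p7) → 38.8486
  f14: (p0, p12, p8) → 19.0616
  f15: (p0, p9, p3) → 18.9211
  f16: (p0, p8, p3) → 40.4755
  f17: (p0, p7, p10) → 54.0102
  f18: (p0, p6, p10) → 26.7196
Σ area = 787.584

Euler characteristic 11−27+18 = 2 ✓

facets=18 area=787.584


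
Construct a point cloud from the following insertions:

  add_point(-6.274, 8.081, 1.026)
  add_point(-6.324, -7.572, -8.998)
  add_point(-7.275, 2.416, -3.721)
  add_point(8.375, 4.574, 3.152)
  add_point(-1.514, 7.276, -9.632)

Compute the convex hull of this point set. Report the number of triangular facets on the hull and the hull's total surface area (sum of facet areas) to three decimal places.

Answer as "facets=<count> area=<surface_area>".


facets=6 area=456.069

Points on the hull: [0, 1, 2, 3, 4] (5 of 5).

Area of each hull facet:
  f1: (p4, p1, p2) → 53.9672
  f2: (p4, p1, p3) → 127.9841
  f3: (p0, p1, p2) → 12.6451
  f4: (p0, p1, p3) → 140.4222
  f5: (p0, p4, p2) → 35.6243
  f6: (p0, p4, p3) → 85.4263
Σ area = 456.069

Euler: V−E+F = 5−9+6 = 2.


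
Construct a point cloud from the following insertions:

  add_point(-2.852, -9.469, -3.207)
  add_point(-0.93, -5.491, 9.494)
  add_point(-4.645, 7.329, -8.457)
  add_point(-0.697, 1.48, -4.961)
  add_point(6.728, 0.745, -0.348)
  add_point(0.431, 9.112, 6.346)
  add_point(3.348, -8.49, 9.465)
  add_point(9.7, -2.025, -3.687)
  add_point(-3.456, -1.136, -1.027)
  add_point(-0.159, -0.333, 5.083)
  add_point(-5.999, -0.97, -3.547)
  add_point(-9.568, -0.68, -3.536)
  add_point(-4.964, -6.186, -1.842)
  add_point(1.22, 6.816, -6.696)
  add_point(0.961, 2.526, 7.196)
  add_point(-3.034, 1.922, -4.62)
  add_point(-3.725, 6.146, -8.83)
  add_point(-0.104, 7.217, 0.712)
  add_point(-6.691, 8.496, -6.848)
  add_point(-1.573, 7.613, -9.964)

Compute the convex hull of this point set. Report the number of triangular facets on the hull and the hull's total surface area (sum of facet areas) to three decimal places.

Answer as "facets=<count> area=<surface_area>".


facets=20 area=939.185

12 of the 20 inputs are extreme points: [0, 1, 2, 5, 6, 7, 11, 12, 13, 16, 18, 19].

Area of each hull facet:
  f1: (p1, p5, p11) → 112.1337
  f2: (p0, p19, p7) → 112.7419
  f3: (p18, p5, p11) → 75.8057
  f4: (p18, p19, p5) → 45.3689
  f5: (p13, p5, p7) → 83.4482
  f6: (p13, p19, p7) → 18.6842
  f7: (p13, p19, p5) → 21.6515
  f8: (p12, p1, p11) → 41.0704
  f9: (p12, p0, p11) → 8.3730
  f10: (p12, p0, p1) → 24.4895
  f11: (p6, p0, p7) → 95.3798
  f12: (p6, p0, p1) → 35.0694
  f13: (p6, p5, p7) → 127.5946
  f14: (p6, p1, p5) → 34.3036
  f15: (p16, p0, p11) → 56.5970
  f16: (p16, p0, p19) → 19.2207
  f17: (p2, p18, p19) → 2.5359
  f18: (p2, p16, p19) → 2.1679
  f19: (p2, p18, p11) → 14.5040
  f20: (p2, p16, p11) → 8.0448
Σ area = 939.185

Check V−E+F: 12 − 30 + 20 = 2.


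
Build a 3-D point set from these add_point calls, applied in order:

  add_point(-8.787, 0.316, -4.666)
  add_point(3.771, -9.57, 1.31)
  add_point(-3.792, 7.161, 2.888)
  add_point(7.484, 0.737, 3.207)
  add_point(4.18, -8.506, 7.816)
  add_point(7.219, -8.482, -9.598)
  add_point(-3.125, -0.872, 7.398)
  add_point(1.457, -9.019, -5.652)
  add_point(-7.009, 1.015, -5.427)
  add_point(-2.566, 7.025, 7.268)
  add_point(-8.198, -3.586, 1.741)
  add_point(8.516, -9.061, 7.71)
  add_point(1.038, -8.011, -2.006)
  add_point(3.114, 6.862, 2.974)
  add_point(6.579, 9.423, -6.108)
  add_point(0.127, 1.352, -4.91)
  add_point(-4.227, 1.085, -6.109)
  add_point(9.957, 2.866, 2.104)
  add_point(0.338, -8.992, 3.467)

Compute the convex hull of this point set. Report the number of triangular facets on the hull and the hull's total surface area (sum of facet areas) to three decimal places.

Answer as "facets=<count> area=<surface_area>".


Extreme-point indices: [0, 1, 2, 4, 5, 6, 7, 8, 9, 10, 11, 13, 14, 16, 17, 18] — 16 of 19 on the boundary.

Area of each hull facet:
  f1: (p14, p5, p17) → 89.9047
  f2: (p7, p5, p0) → 39.1100
  f3: (p7, p5, p1) → 24.7343
  f4: (p16, p14, p5) → 102.2210
  f5: (p10, p9, p0) → 49.7338
  f6: (p10, p7, p0) → 49.0533
  f7: (p11, p9, p17) → 93.9194
  f8: (p11, p5, p17) → 103.1846
  f9: (p11, p5, p1) → 37.4782
  f10: (p2, p14, p0) → 78.9755
  f11: (p2, p9, p0) → 17.3421
  f12: (p2, p9, p14) → 28.6356
  f13: (p13, p14, p17) → 38.6157
  f14: (p13, p9, p17) → 18.3901
  f15: (p13, p9, p14) → 20.8053
  f16: (p8, p5, p0) → 14.4431
  f17: (p8, p16, p5) → 14.1519
  f18: (p8, p14, p0) → 6.0857
  f19: (p8, p16, p14) → 12.1474
  f20: (p18, p11, p1) → 16.3108
  f21: (p18, p7, p1) → 14.6818
  f22: (p18, p10, p7) → 46.9897
  f23: (p6, p10, p9) → 29.6969
  f24: (p4, p18, p11) → 9.9332
  f25: (p4, p11, p9) → 31.8517
  f26: (p4, p6, p9) → 31.0046
  f27: (p4, p18, p10) → 23.1494
  f28: (p4, p6, p10) → 41.6223
Σ area = 1084.172

Euler characteristic 16−42+28 = 2 ✓

facets=28 area=1084.172


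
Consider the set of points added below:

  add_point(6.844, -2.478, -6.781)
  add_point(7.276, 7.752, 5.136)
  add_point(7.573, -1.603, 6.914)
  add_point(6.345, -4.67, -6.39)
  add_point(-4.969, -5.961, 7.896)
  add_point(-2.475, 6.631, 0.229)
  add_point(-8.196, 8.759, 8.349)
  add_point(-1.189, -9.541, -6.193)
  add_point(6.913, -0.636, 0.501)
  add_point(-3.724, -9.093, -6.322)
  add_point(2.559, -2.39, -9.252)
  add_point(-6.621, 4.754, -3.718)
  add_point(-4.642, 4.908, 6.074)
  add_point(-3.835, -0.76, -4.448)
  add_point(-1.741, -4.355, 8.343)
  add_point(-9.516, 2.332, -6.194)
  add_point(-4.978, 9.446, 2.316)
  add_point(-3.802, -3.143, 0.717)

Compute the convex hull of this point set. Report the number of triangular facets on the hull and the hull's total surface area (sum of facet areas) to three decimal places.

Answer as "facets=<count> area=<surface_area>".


facets=22 area=1038.092

13 of the 18 inputs are extreme points: [0, 1, 2, 3, 4, 6, 7, 9, 10, 11, 14, 15, 16].

Per-facet area ½‖(b−a)×(c−a)‖:
  f1: (p4, p7, p2) → 97.3487
  f2: (p3, p7, p2) → 60.5528
  f3: (p3, p10, p7) → 22.0703
  f4: (p9, p4, p15) → 90.8675
  f5: (p9, p4, p7) → 18.7820
  f6: (p9, p10, p15) → 58.4680
  f7: (p9, p10, p7) → 10.7282
  f8: (p16, p1, p10) → 108.2515
  f9: (p6, p1, p2) → 75.3124
  f10: (p6, p16, p1) → 42.2803
  f11: (p6, p4, p15) → 110.0702
  f12: (p6, p16, p15) → 37.9739
  f13: (p0, p1, p10) → 35.7690
  f14: (p0, p3, p10) → 5.6231
  f15: (p0, p1, p2) → 64.9476
  f16: (p0, p3, p2) → 15.6033
  f17: (p11, p10, p15) → 28.9903
  f18: (p11, p16, p15) → 8.3784
  f19: (p11, p16, p10) → 43.1747
  f20: (p14, p4, p2) → 5.6203
  f21: (p14, p6, p2) → 70.7285
  f22: (p14, p6, p4) → 26.5511
Σ area = 1038.092

Euler characteristic 13−33+22 = 2 ✓


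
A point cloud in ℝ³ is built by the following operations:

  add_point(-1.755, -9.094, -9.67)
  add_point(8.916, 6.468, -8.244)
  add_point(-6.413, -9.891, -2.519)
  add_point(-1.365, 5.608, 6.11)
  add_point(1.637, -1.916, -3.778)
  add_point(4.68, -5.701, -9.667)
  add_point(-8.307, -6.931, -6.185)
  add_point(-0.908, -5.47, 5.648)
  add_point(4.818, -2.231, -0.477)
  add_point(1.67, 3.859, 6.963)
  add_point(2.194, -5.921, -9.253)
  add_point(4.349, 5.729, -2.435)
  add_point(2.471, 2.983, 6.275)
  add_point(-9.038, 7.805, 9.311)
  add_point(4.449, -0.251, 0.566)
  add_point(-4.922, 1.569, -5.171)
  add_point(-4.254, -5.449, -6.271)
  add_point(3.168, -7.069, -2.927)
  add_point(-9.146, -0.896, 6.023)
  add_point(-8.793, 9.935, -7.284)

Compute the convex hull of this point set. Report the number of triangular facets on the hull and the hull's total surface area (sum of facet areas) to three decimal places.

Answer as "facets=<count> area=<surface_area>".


14 of the 20 inputs are extreme points: [0, 1, 2, 3, 5, 6, 7, 8, 9, 12, 13, 17, 18, 19].

Area of each hull facet:
  f1: (p13, p19, p18) → 75.7154
  f2: (p13, p19, p1) → 151.0506
  f3: (p7, p13, p18) → 38.9983
  f4: (p6, p19, p18) → 106.4694
  f5: (p6, p19, p0) → 62.8479
  f6: (p9, p7, p13) → 56.5679
  f7: (p2, p6, p0) → 19.3939
  f8: (p2, p17, p0) → 34.8636
  f9: (p2, p17, p7) → 44.2050
  f10: (p2, p7, p18) → 49.6929
  f11: (p2, p6, p18) → 32.2513
  f12: (p5, p17, p0) → 24.5875
  f13: (p5, p19, p1) → 116.0691
  f14: (p5, p19, p0) → 73.6782
  f15: (p3, p13, p1) → 44.6985
  f16: (p3, p9, p1) → 30.6465
  f17: (p3, p9, p13) → 9.5632
  f18: (p12, p9, p1) → 9.3737
  f19: (p12, p9, p7) → 5.7100
  f20: (p8, p17, p7) → 24.9688
  f21: (p8, p12, p7) → 34.9568
  f22: (p8, p12, p1) → 54.0420
  f23: (p8, p5, p1) → 57.2196
  f24: (p8, p5, p17) → 19.6117
Σ area = 1177.182

Check V−E+F: 14 − 36 + 24 = 2.

facets=24 area=1177.182


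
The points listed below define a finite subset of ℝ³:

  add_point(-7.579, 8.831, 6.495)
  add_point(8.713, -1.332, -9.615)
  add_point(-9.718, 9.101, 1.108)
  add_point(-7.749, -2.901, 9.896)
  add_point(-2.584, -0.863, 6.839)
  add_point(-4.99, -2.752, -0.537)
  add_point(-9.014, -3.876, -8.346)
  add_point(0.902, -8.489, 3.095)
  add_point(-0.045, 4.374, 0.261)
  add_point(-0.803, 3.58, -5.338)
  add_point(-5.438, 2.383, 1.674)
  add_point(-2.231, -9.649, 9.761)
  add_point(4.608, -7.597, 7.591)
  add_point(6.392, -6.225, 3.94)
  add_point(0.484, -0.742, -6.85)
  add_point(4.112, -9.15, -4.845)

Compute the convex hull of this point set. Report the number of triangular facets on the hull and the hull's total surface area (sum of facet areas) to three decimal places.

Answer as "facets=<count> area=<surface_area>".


facets=18 area=1052.546

11 of the 16 inputs are extreme points: [0, 1, 2, 3, 6, 8, 9, 11, 12, 13, 15].

Triangle areas on the boundary:
  f1: (p6, p3, p2) → 114.7474
  f2: (p6, p3, p11) → 79.8136
  f3: (p0, p3, p2) → 33.8311
  f4: (p9, p1, p2) → 13.0388
  f5: (p9, p6, p2) → 70.4423
  f6: (p9, p6, p1) → 64.6917
  f7: (p15, p6, p1) → 74.6682
  f8: (p15, p6, p11) → 115.1435
  f9: (p8, p1, p2) → 49.2585
  f10: (p8, p0, p2) → 30.0988
  f11: (p12, p3, p11) → 30.1986
  f12: (p12, p0, p3) → 78.7919
  f13: (p12, p15, p11) → 45.6741
  f14: (p13, p8, p0) → 59.2078
  f15: (p13, p12, p0) → 43.8620
  f16: (p13, p8, p1) → 83.8384
  f17: (p13, p15, p1) → 48.6790
  f18: (p13, p12, p15) → 16.5602
Σ area = 1052.546

Euler: V−E+F = 11−27+18 = 2.


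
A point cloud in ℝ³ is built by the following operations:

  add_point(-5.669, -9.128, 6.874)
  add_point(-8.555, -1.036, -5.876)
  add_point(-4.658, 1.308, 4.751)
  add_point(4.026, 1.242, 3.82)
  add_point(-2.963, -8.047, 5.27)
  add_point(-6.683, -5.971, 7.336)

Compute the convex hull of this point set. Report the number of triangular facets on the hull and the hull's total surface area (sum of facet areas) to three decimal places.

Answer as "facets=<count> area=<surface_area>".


facets=8 area=289.538

6 of the 6 inputs are extreme points: [0, 1, 2, 3, 4, 5].

Facet areas (half cross-product norm):
  f1: (p2, p3, p1) → 49.0570
  f2: (p4, p3, p1) → 81.0938
  f3: (p4, p0, p1) → 23.2255
  f4: (p4, p0, p3) → 11.6182
  f5: (p5, p0, p1) → 23.1266
  f6: (p5, p2, p1) → 46.1351
  f7: (p5, p0, p3) → 21.8017
  f8: (p5, p2, p3) → 33.4799
Σ area = 289.538

Check V−E+F: 6 − 12 + 8 = 2.


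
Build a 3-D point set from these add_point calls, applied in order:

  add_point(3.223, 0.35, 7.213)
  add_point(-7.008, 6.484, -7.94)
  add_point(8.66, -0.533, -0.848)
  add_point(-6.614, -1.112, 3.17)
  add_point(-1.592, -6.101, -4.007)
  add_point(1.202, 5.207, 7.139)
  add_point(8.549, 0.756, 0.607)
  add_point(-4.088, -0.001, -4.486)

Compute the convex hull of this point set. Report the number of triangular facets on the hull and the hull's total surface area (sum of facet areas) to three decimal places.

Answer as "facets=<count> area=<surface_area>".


Hull vertices (7/8): indices [0, 1, 2, 3, 4, 5, 6].

Triangle areas on the boundary:
  f1: (p4, p2, p1) → 86.1360
  f2: (p0, p4, p2) → 57.6234
  f3: (p3, p4, p1) → 64.8718
  f4: (p3, p0, p4) → 53.7129
  f5: (p5, p3, p1) → 72.7472
  f6: (p5, p3, p0) → 27.4732
  f7: (p6, p0, p2) → 6.7062
  f8: (p6, p5, p0) → 21.9588
  f9: (p6, p2, p1) → 18.0812
  f10: (p6, p5, p1) → 91.4649
Σ area = 500.776

Euler characteristic 7−15+10 = 2 ✓

facets=10 area=500.776


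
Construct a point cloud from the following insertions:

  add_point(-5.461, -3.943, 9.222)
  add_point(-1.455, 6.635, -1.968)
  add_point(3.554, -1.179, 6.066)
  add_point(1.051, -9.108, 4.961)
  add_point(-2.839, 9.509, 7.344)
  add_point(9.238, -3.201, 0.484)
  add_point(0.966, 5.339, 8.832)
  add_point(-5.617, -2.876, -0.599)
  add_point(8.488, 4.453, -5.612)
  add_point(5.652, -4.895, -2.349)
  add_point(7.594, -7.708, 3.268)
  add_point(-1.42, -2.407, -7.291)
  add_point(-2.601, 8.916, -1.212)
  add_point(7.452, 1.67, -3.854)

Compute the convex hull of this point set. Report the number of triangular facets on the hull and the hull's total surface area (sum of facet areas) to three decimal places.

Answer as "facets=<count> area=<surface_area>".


Hull vertices (11/14): indices [0, 3, 4, 5, 6, 7, 8, 9, 10, 11, 12].

Per-facet area ½‖(b−a)×(c−a)‖:
  f1: (p0, p4, p7) → 66.3898
  f2: (p3, p0, p7) → 42.6273
  f3: (p6, p0, p4) → 32.1296
  f4: (p6, p8, p5) → 70.5296
  f5: (p6, p8, p4) → 47.2976
  f6: (p11, p3, p7) → 41.8458
  f7: (p9, p8, p5) → 23.6583
  f8: (p9, p11, p8) → 45.2188
  f9: (p9, p11, p3) → 42.5685
  f10: (p12, p8, p4) → 50.2499
  f11: (p12, p11, p8) → 68.6569
  f12: (p12, p4, p7) → 52.2787
  f13: (p12, p11, p7) → 46.9129
  f14: (p10, p6, p0) → 79.7698
  f15: (p10, p3, p0) → 24.1963
  f16: (p10, p6, p5) → 40.2816
  f17: (p10, p9, p5) → 13.2194
  f18: (p10, p9, p3) → 22.6883
Σ area = 810.519

Check V−E+F: 11 − 27 + 18 = 2.

facets=18 area=810.519


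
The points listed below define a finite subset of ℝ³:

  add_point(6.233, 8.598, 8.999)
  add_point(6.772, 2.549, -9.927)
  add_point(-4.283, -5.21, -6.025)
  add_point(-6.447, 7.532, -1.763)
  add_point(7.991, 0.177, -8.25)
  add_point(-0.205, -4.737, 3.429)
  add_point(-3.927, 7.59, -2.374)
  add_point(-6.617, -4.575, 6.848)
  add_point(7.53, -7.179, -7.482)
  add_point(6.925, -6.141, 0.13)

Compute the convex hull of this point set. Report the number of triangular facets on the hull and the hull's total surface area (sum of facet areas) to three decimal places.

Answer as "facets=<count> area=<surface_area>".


9 of the 10 inputs are extreme points: [0, 1, 2, 3, 4, 6, 7, 8, 9].

Area of each hull facet:
  f1: (p3, p0, p7) → 117.5689
  f2: (p9, p0, p7) → 122.4577
  f3: (p9, p8, p7) → 50.0019
  f4: (p9, p0, p4) → 90.3520
  f5: (p9, p8, p4) → 28.5429
  f6: (p1, p0, p4) → 30.1702
  f7: (p1, p8, p4) → 7.3261
  f8: (p6, p3, p0) → 17.4728
  f9: (p6, p1, p0) → 106.8712
  f10: (p6, p1, p3) → 9.3014
  f11: (p2, p1, p8) → 59.4240
  f12: (p2, p1, p3) → 91.1098
  f13: (p2, p8, p7) → 75.3443
  f14: (p2, p3, p7) → 82.3862
Σ area = 888.329

Euler characteristic 9−21+14 = 2 ✓

facets=14 area=888.329


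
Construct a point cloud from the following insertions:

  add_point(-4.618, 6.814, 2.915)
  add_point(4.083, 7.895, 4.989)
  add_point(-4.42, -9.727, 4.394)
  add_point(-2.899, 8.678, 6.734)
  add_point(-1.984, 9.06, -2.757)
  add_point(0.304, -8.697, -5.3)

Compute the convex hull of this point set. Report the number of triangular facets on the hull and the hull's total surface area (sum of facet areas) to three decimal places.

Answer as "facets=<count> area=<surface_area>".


Hull vertices (6/6): indices [0, 1, 2, 3, 4, 5].

Per-facet area ½‖(b−a)×(c−a)‖:
  f1: (p5, p2, p1) → 102.7205
  f2: (p4, p5, p1) → 89.2756
  f3: (p4, p2, p0) → 50.3796
  f4: (p4, p5, p2) → 97.5709
  f5: (p3, p2, p0) → 35.9832
  f6: (p3, p2, p1) → 67.2654
  f7: (p3, p4, p0) → 13.7862
  f8: (p3, p4, p1) → 32.6312
Σ area = 489.613

Euler characteristic 6−12+8 = 2 ✓

facets=8 area=489.613


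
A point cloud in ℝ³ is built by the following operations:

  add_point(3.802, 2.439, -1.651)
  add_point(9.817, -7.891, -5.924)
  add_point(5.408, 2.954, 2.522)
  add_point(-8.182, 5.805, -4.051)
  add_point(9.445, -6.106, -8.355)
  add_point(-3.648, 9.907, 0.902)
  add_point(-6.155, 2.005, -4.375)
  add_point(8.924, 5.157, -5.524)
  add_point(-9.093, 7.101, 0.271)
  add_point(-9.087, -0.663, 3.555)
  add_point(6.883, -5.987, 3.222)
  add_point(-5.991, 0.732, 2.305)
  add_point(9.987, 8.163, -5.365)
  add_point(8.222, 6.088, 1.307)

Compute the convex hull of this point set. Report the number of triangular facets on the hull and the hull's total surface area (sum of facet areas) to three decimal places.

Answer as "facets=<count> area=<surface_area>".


facets=18 area=833.830

Hull vertices (11/14): indices [1, 2, 3, 4, 5, 6, 8, 9, 10, 12, 13].

Per-facet area ½‖(b−a)×(c−a)‖:
  f1: (p13, p1, p12) → 55.9249
  f2: (p3, p9, p8) → 19.2923
  f3: (p5, p9, p8) → 24.0178
  f4: (p5, p13, p12) → 44.6573
  f5: (p5, p3, p8) → 14.1556
  f6: (p5, p3, p12) → 58.2512
  f7: (p10, p9, p1) → 76.7754
  f8: (p10, p13, p1) → 60.2109
  f9: (p4, p1, p12) → 20.2573
  f10: (p4, p3, p12) → 132.5199
  f11: (p2, p10, p9) → 67.8022
  f12: (p2, p10, p13) → 15.6230
  f13: (p2, p5, p9) → 68.7618
  f14: (p2, p5, p13) → 25.2610
  f15: (p6, p3, p9) → 19.1281
  f16: (p6, p4, p3) → 22.3630
  f17: (p6, p9, p1) → 81.9559
  f18: (p6, p4, p1) → 26.8728
Σ area = 833.830

Euler: V−E+F = 11−27+18 = 2.


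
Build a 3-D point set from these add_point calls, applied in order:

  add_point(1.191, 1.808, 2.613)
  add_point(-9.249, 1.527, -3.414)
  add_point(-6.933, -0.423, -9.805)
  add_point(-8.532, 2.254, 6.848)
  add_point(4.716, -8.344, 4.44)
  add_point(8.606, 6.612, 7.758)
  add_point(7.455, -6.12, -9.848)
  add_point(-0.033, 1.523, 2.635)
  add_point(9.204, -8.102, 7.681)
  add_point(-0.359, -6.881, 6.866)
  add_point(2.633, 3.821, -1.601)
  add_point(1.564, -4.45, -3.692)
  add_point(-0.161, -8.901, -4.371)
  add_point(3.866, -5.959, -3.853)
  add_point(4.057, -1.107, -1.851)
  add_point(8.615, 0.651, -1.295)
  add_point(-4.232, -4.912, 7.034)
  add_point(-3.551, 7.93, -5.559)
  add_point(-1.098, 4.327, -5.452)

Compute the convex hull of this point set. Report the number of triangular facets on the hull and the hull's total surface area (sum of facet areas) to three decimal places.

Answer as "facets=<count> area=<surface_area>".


Points on the hull: [1, 2, 3, 4, 5, 6, 8, 9, 12, 15, 16, 17] (12 of 19).

Facet areas (half cross-product norm):
  f1: (p12, p6, p8) → 74.6762
  f2: (p17, p3, p1) → 45.0731
  f3: (p17, p3, p5) → 118.7218
  f4: (p16, p5, p8) → 98.0191
  f5: (p16, p3, p5) → 70.8710
  f6: (p16, p3, p1) → 43.1027
  f7: (p16, p12, p1) → 76.2238
  f8: (p2, p12, p1) → 42.8911
  f9: (p2, p12, p6) → 59.3618
  f10: (p2, p17, p1) → 30.3986
  f11: (p2, p17, p6) → 77.0782
  f12: (p15, p17, p5) → 80.1985
  f13: (p15, p17, p6) → 81.2025
  f14: (p15, p5, p8) → 66.4507
  f15: (p15, p6, p8) → 68.2410
  f16: (p9, p16, p8) → 7.4965
  f17: (p9, p16, p12) → 24.6022
  f18: (p4, p12, p8) → 11.8882
  f19: (p4, p9, p8) → 14.3637
  f20: (p4, p9, p12) → 29.2831
Σ area = 1120.144

Check V−E+F: 12 − 30 + 20 = 2.

facets=20 area=1120.144


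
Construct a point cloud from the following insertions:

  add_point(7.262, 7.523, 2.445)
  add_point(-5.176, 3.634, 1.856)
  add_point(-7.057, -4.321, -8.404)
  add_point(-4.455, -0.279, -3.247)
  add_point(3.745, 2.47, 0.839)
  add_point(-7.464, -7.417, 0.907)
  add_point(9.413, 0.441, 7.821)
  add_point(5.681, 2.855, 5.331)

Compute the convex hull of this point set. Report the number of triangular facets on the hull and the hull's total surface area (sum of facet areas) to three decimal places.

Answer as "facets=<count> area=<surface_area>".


facets=8 area=479.310

6 of the 8 inputs are extreme points: [0, 1, 2, 5, 6, 7].

Per-facet area ½‖(b−a)×(c−a)‖:
  f1: (p2, p6, p5) → 96.0935
  f2: (p2, p0, p6) → 98.3856
  f3: (p1, p6, p5) → 91.0439
  f4: (p1, p2, p5) → 54.0323
  f5: (p1, p2, p0) → 80.0621
  f6: (p7, p0, p6) → 13.1246
  f7: (p7, p1, p6) → 13.9856
  f8: (p7, p1, p0) → 32.5820
Σ area = 479.310

Euler: V−E+F = 6−12+8 = 2.


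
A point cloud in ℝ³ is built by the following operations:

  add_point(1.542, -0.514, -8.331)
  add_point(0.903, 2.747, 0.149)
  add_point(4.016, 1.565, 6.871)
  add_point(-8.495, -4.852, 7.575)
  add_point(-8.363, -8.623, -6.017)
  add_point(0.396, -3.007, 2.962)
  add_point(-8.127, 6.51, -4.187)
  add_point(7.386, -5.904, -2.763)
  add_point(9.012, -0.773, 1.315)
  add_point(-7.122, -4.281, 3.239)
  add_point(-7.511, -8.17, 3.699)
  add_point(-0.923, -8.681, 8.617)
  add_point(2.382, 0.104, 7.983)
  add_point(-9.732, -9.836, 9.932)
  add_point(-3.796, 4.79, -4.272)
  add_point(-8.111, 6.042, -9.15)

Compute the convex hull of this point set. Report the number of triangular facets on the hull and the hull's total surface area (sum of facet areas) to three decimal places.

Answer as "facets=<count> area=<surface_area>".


Hull vertices (12/16): indices [0, 2, 3, 4, 6, 7, 8, 11, 12, 13, 14, 15].

Per-facet area ½‖(b−a)×(c−a)‖:
  f1: (p15, p6, p13) → 44.0397
  f2: (p4, p15, p13) → 115.4699
  f3: (p14, p15, p8) → 22.0306
  f4: (p14, p15, p6) → 11.5991
  f5: (p14, p2, p8) → 54.2072
  f6: (p14, p2, p6) → 26.3239
  f7: (p0, p15, p8) → 58.5241
  f8: (p0, p4, p15) → 73.3314
  f9: (p11, p2, p8) → 44.7446
  f10: (p11, p4, p13) → 70.0039
  f11: (p3, p6, p13) → 18.3741
  f12: (p7, p0, p8) → 32.6926
  f13: (p7, p0, p4) → 63.1269
  f14: (p7, p11, p8) → 47.5860
  f15: (p7, p11, p4) → 105.5805
  f16: (p12, p11, p13) → 37.1858
  f17: (p12, p11, p2) → 6.6314
  f18: (p12, p3, p13) → 28.2100
  f19: (p12, p2, p6) → 21.0777
  f20: (p12, p3, p6) → 93.7970
Σ area = 974.536

Euler: V−E+F = 12−30+20 = 2.

facets=20 area=974.536


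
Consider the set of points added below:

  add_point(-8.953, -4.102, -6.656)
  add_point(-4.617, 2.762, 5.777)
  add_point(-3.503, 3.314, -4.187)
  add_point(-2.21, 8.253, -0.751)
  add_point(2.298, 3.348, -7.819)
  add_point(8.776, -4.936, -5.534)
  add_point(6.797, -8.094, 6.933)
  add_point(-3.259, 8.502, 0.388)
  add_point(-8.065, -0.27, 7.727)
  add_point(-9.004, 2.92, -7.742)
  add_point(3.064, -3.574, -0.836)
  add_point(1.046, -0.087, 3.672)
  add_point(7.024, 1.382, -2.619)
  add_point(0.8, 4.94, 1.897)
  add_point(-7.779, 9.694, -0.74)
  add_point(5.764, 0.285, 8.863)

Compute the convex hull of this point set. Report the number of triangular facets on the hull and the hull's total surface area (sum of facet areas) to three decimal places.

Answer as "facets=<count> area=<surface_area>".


Hull vertices (12/16): indices [0, 1, 3, 4, 5, 6, 7, 8, 9, 12, 14, 15].

Per-facet area ½‖(b−a)×(c−a)‖:
  f1: (p8, p14, p9) → 64.0682
  f2: (p4, p14, p9) → 54.9348
  f3: (p0, p6, p5) → 115.3352
  f4: (p0, p4, p9) → 40.1642
  f5: (p0, p4, p5) → 72.7527
  f6: (p0, p8, p9) → 52.6778
  f7: (p0, p8, p6) → 124.5657
  f8: (p1, p8, p14) → 22.2515
  f9: (p12, p4, p5) → 26.0302
  f10: (p3, p4, p14) → 22.8120
  f11: (p3, p12, p4) → 35.3159
  f12: (p15, p1, p14) → 43.2779
  f13: (p15, p8, p6) → 60.0157
  f14: (p15, p1, p8) → 25.3749
  f15: (p15, p3, p12) → 66.4309
  f16: (p15, p6, p5) → 56.3438
  f17: (p15, p12, p5) → 39.0665
  f18: (p7, p3, p14) → 3.2707
  f19: (p7, p15, p14) → 19.2881
  f20: (p7, p15, p3) → 11.6142
Σ area = 955.591

Euler characteristic 12−30+20 = 2 ✓

facets=20 area=955.591


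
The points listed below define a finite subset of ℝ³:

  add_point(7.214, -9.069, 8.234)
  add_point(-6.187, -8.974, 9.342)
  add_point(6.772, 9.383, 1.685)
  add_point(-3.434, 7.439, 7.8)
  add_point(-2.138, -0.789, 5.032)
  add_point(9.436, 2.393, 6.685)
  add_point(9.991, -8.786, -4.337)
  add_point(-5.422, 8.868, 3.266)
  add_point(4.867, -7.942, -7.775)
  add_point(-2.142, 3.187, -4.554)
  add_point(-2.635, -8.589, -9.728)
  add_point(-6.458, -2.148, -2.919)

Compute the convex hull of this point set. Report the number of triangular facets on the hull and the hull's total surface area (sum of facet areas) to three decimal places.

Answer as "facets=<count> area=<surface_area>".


facets=18 area=1162.370

Points on the hull: [0, 1, 2, 3, 5, 6, 7, 8, 9, 10, 11] (11 of 12).

Facet areas (half cross-product norm):
  f1: (p7, p1, p11) → 88.9565
  f2: (p10, p1, p11) → 68.3822
  f3: (p0, p10, p6) → 86.8719
  f4: (p0, p10, p1) → 125.8457
  f5: (p8, p2, p6) → 60.1852
  f6: (p8, p10, p6) → 9.4501
  f7: (p9, p7, p2) → 57.7406
  f8: (p9, p8, p2) → 83.7249
  f9: (p9, p8, p10) → 48.9063
  f10: (p9, p7, p11) → 35.9626
  f11: (p9, p10, p11) → 35.5446
  f12: (p5, p2, p6) → 69.5996
  f13: (p5, p0, p6) → 74.4436
  f14: (p3, p0, p1) → 110.8374
  f15: (p3, p5, p0) → 80.5041
  f16: (p3, p7, p1) → 41.2108
  f17: (p3, p7, p2) → 30.6370
  f18: (p3, p5, p2) → 53.5671
Σ area = 1162.370

Euler: V−E+F = 11−27+18 = 2.


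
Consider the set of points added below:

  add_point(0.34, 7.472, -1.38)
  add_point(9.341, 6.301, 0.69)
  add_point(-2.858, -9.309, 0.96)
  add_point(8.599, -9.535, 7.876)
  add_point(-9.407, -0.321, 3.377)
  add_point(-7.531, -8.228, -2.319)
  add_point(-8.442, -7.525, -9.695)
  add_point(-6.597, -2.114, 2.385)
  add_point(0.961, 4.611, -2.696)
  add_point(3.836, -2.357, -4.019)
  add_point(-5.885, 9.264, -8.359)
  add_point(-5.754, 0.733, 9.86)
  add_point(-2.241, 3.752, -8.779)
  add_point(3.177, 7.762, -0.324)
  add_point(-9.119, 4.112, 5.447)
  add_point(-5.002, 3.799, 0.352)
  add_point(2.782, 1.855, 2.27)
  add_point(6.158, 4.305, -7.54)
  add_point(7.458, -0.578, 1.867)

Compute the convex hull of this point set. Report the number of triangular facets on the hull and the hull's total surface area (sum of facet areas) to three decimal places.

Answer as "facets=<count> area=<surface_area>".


Extreme-point indices: [1, 2, 3, 4, 5, 6, 9, 10, 11, 12, 13, 14, 17] — 13 of 19 on the boundary.

Area of each hull facet:
  f1: (p11, p3, p1) → 138.3732
  f2: (p5, p6, p4) → 32.7154
  f3: (p5, p11, p4) → 31.9675
  f4: (p9, p6, p3) → 96.5967
  f5: (p14, p11, p4) → 15.7339
  f6: (p14, p6, p4) → 21.9411
  f7: (p14, p10, p6) → 122.7042
  f8: (p2, p6, p3) → 43.1021
  f9: (p2, p5, p6) → 16.0349
  f10: (p2, p11, p3) → 90.9346
  f11: (p2, p5, p11) → 39.8064
  f12: (p17, p9, p6) → 52.8932
  f13: (p17, p10, p1) → 56.3498
  f14: (p17, p3, p1) → 77.7237
  f15: (p17, p9, p3) → 42.5023
  f16: (p13, p11, p1) → 45.8198
  f17: (p13, p14, p11) → 45.6569
  f18: (p13, p10, p1) → 20.9012
  f19: (p13, p14, p10) → 80.4883
  f20: (p12, p10, p6) → 37.7541
  f21: (p12, p17, p6) → 46.1371
  f22: (p12, p17, p10) → 24.7088
Σ area = 1180.845

Euler characteristic 13−33+22 = 2 ✓

facets=22 area=1180.845


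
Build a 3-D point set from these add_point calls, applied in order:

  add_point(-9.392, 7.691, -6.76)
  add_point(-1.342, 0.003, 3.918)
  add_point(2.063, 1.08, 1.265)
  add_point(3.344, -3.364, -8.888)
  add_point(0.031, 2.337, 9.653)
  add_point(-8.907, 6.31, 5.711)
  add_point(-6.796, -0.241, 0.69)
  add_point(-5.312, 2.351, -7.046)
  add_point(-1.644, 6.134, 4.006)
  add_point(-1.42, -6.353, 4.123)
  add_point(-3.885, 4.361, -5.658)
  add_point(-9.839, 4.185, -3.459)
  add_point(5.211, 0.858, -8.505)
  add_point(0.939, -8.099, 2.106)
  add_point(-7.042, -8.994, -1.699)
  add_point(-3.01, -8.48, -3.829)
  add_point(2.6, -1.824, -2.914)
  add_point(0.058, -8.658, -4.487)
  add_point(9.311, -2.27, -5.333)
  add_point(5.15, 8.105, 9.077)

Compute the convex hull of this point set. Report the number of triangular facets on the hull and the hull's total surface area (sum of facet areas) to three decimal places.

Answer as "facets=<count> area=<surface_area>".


facets=24 area=1007.436

14 of the 20 inputs are extreme points: [0, 3, 4, 5, 7, 9, 11, 12, 13, 14, 15, 17, 18, 19].

Facet areas (half cross-product norm):
  f1: (p5, p14, p11) → 64.0929
  f2: (p13, p19, p18) → 107.6657
  f3: (p0, p14, p11) → 20.8601
  f4: (p0, p5, p11) → 19.9420
  f5: (p0, p5, p19) → 88.4651
  f6: (p17, p13, p14) → 24.7736
  f7: (p17, p3, p18) → 26.3720
  f8: (p17, p13, p18) → 37.5071
  f9: (p4, p5, p19) → 39.4592
  f10: (p4, p13, p19) → 42.8594
  f11: (p12, p3, p18) → 13.8541
  f12: (p12, p0, p3) → 37.5430
  f13: (p12, p19, p18) → 55.1756
  f14: (p12, p0, p19) → 148.7715
  f15: (p7, p0, p14) → 33.7224
  f16: (p7, p0, p3) → 12.4232
  f17: (p15, p17, p14) → 2.2830
  f18: (p15, p17, p3) → 10.3676
  f19: (p15, p7, p14) → 26.4103
  f20: (p15, p7, p3) → 47.4212
  f21: (p9, p13, p14) → 15.0796
  f22: (p9, p4, p13) → 14.5568
  f23: (p9, p5, p14) → 62.9822
  f24: (p9, p4, p5) → 54.8483
Σ area = 1007.436

Check V−E+F: 14 − 36 + 24 = 2.
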